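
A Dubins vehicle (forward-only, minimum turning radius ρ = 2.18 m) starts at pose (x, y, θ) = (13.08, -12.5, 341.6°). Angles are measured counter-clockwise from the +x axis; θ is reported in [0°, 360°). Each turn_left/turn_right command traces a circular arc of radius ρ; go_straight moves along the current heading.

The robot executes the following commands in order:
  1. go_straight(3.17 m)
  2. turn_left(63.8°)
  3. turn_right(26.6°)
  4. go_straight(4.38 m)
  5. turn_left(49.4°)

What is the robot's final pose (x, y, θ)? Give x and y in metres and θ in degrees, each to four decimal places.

(24.6458, -9.7641, 68.2000°)

set_pose: (x, y, θ) = (13.0800, -12.5000, 341.6000°), ρ = 2.18
go_straight(3.17): x += 3.17·cos θ, y += 3.17·sin θ → (16.0879, -13.5006, 341.6000°)
turn_left(63.8°): centre at ρ to the left, rotate +63.8° → (18.3283, -12.9628, 405.4000° ≡ 45.4000°)
turn_right(26.6°): centre at ρ to the right, rotate −26.6° → (19.1779, -12.4297, 18.8000°)
go_straight(4.38): x += 4.38·cos θ, y += 4.38·sin θ → (23.3243, -11.0182, 18.8000°)
turn_left(49.4°): centre at ρ to the left, rotate +49.4° → (24.6458, -9.7641, 68.2000°)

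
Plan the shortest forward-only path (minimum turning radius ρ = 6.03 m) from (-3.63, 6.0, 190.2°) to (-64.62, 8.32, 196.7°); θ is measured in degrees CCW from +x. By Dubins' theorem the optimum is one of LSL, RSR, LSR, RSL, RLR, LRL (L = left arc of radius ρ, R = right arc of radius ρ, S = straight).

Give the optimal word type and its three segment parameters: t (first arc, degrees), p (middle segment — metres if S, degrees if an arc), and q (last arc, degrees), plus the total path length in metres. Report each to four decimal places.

RSL: t = 12.8394°, p = 57.6952 m, q = 19.3394°, L = 61.0818 m

Let ψ = atan2(Δy, Δx) = atan2(2.32, -60.99) = 177.8216° be the start→goal bearing.
Normalize: d = |goal − start| / ρ = 61.034109/6.03 = 10.121743, α = (θ_start − ψ) mod 360° = 12.3784° = 0.216044 rad, β = (θ_goal − ψ) mod 360° = 18.8784° = 0.329491 rad.
Common terms: sin α = 0.214368, cos α = 0.976753, sin β = 0.323561, cos β = 0.946207, cos(α−β) = 0.993572, d² = 102.449678. Work in radians in the unit-radius frame; every candidate has L = ρ·(t + p + q).
LSL: p² = 2 + d² − 2cos(α−β) + 2d(sin α − sin β) = 100.252075; p = √p² = 10.012596; φ = atan2(cos β − cos α, d + sin α − sin β) = -0.003051 rad; t = (φ − α) mod 2π = 6.064090 rad, q = (β − φ) mod 2π = 0.332541 rad → L = 6.03·(6.064090 + 10.012596 + 0.332541) = 6.03·16.409228 = 98.947642 m
RSR: p² = 2 + d² − 2cos(α−β) + 2d(sin β − sin α) = 104.672993; p = √p² = 10.230982; φ = atan2(cos α − cos β, d − sin α + sin β) = 0.002986 rad; t = (α − φ) mod 2π = 0.213059 rad, q = (φ − β) mod 2π = 5.956680 rad → L = 6.03·(0.213059 + 10.230982 + 5.956680) = 6.03·16.400721 = 98.896347 m
LSR: p² = d² − 2 + 2cos(α−β) + 2d(sin α + sin β) = 113.326374; p = √p² = 10.645486; φ = atan2(−cos α − cos β, d + sin α + sin β) − atan2(−2, p) = 0.007232 rad; t = (φ − α) mod 2π = 6.074373 rad, q = (φ − β) mod 2π = 5.960927 rad → L = 6.03·(6.074373 + 10.645486 + 5.960927) = 6.03·22.680786 = 136.765138 m
RSL: p² = d² − 2 + 2cos(α−β) − 2d(sin α + sin β) = 91.547270; p = √p² = 9.568034; φ = atan2(cos α + cos β, d − sin α − sin β) − atan2(2, p) = -0.008045 rad; t = (α − φ) mod 2π = 0.224089 rad, q = (β − φ) mod 2π = 0.337536 rad → L = 6.03·(0.224089 + 9.568034 + 0.337536) = 6.03·10.129659 = 61.081843 m
RLR: c = (6 − d² + 2cos(α−β) + 2d(sin α − sin β))/8 = -12.084124, |c| > 1 → infeasible
LRL: c = (6 − d² + 2cos(α−β) − 2d(sin α − sin β))/8 = -11.531509, |c| > 1 → infeasible
Shortest: RSL with L = 61.081843 m ≈ 61.0818 m
Convert RSL to answer units (arcs ×180/π): t = 0.224089·180/π = 12.8394°, p = ρ·p = 6.03·9.568034 = 57.6952 m, q = 0.337536·180/π = 19.3394°, L = 61.0818 m.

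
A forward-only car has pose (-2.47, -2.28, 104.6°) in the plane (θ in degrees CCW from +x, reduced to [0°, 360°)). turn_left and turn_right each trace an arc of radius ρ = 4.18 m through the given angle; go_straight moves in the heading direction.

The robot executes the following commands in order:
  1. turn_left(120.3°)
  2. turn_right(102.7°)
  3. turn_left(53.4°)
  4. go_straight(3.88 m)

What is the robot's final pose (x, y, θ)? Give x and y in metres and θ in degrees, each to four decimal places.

set_pose: (x, y, θ) = (-2.4700, -2.2800, 104.6000°), ρ = 4.18
turn_left(120.3°): centre at ρ to the left, rotate +120.3° → (-9.4656, -0.3728, 224.9000°)
turn_right(102.7°): centre at ρ to the right, rotate −102.7° → (-15.9532, 0.3606, 122.2000°)
turn_left(53.4°): centre at ρ to the left, rotate +53.4° → (-19.1696, 2.3009, 175.6000°)
go_straight(3.88): x += 3.88·cos θ, y += 3.88·sin θ → (-23.0382, 2.5986, 175.6000°)

(-23.0382, 2.5986, 175.6000°)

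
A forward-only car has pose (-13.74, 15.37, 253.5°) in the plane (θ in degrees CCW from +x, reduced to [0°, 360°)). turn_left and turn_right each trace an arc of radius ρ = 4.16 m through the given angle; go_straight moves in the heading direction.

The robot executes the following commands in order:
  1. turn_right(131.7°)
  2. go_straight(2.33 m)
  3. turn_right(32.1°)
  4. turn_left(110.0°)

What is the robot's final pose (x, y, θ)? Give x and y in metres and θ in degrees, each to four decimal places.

(-28.6787, 22.4918, 199.7000°)

set_pose: (x, y, θ) = (-13.7400, 15.3700, 253.5000°), ρ = 4.16
turn_right(131.7°): centre at ρ to the right, rotate −131.7° → (-21.2642, 14.3594, 121.8000°)
go_straight(2.33): x += 2.33·cos θ, y += 2.33·sin θ → (-22.4921, 16.3396, 121.8000°)
turn_right(32.1°): centre at ρ to the right, rotate −32.1° → (-23.1164, 18.5535, 89.7000°)
turn_left(110.0°): centre at ρ to the left, rotate +110.0° → (-28.6787, 22.4918, 199.7000°)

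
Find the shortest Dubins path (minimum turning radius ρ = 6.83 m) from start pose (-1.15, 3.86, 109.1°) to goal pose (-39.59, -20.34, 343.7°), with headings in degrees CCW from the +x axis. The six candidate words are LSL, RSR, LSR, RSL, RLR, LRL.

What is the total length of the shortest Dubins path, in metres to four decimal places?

Let ψ = atan2(Δy, Δx) = atan2(-24.20, -38.44) = -147.8074° be the start→goal bearing.
Normalize: d = |goal − start| / ρ = 45.423272/6.83 = 6.650552, α = (θ_start − ψ) mod 360° = 256.9074° = 4.483881 rad, β = (θ_goal − ψ) mod 360° = 131.5074° = 2.295238 rad.
Common terms: sin α = -0.974005, cos α = -0.226525, sin β = 0.748870, cos β = -0.662717, cos(α−β) = -0.579281, d² = 44.229845. Work in radians in the unit-radius frame; every candidate has L = ρ·(t + p + q).
LSL: p² = 2 + d² − 2cos(α−β) + 2d(sin α − sin β) = 24.472265; p = √p² = 4.946945; φ = atan2(cos β − cos α, d + sin α − sin β) = -0.088289 rad; t = (φ − α) mod 2π = 1.711016 rad, q = (β − φ) mod 2π = 2.383526 rad → L = 6.83·(1.711016 + 4.946945 + 2.383526) = 6.83·9.041487 = 61.753359 m
RSR: p² = 2 + d² − 2cos(α−β) + 2d(sin β − sin α) = 70.304549; p = √p² = 8.384781; φ = atan2(cos α − cos β, d − sin α + sin β) = 0.052045 rad; t = (α − φ) mod 2π = 4.431835 rad, q = (φ − β) mod 2π = 4.039993 rad → L = 6.83·(4.431835 + 8.384781 + 4.039993) = 6.83·16.856609 = 115.130639 m
LSR: p² = d² − 2 + 2cos(α−β) + 2d(sin α + sin β) = 38.076731; p = √p² = 6.170635; φ = atan2(−cos α − cos β, d + sin α + sin β) − atan2(−2, p) = 0.450953 rad; t = (φ − α) mod 2π = 2.250258 rad, q = (φ − β) mod 2π = 4.438901 rad → L = 6.83·(2.250258 + 6.170635 + 4.438901) = 6.83·12.859793 = 87.832385 m
RSL: p² = d² − 2 + 2cos(α−β) − 2d(sin α + sin β) = 44.065834; p = √p² = 6.638210; φ = atan2(cos α + cos β, d − sin α − sin β) − atan2(2, p) = -0.421254 rad; t = (α − φ) mod 2π = 4.905134 rad, q = (β − φ) mod 2π = 2.716491 rad → L = 6.83·(4.905134 + 6.638210 + 2.716491) = 6.83·14.259836 = 97.394677 m
RLR: c = (6 − d² + 2cos(α−β) + 2d(sin α − sin β))/8 = -7.788069, |c| > 1 → infeasible
LRL: c = (6 − d² + 2cos(α−β) − 2d(sin α − sin β))/8 = -2.059033, |c| > 1 → infeasible
Shortest: LSL with L = 61.753359 m ≈ 61.7534 m

61.7534 m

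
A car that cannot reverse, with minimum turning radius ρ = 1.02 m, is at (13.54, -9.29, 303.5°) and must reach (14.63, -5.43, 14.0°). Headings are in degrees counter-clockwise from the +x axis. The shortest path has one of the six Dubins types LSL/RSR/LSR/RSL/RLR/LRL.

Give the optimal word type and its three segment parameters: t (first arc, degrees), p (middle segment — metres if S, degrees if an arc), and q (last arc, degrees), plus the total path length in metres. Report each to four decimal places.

Let ψ = atan2(Δy, Δx) = atan2(3.86, 1.09) = 74.2312° be the start→goal bearing.
Normalize: d = |goal − start| / ρ = 4.010948/1.02 = 3.932301, α = (θ_start − ψ) mod 360° = 229.2688° = 4.001495 rad, β = (θ_goal − ψ) mod 360° = 299.7688° = 5.231953 rad.
Common terms: sin α = -0.757779, cos α = -0.652511, sin β = -0.868036, cos β = 0.496501, cos(α−β) = 0.333807, d² = 15.462995. Work in radians in the unit-radius frame; every candidate has L = ρ·(t + p + q).
LSL: p² = 2 + d² − 2cos(α−β) + 2d(sin α − sin β) = 17.662507; p = √p² = 4.202679; φ = atan2(cos β − cos α, d + sin α − sin β) = 0.276926 rad; t = (φ − α) mod 2π = 2.558616 rad, q = (β − φ) mod 2π = 4.955027 rad → L = 1.02·(2.558616 + 4.202679 + 4.955027) = 1.02·11.716321 = 11.950647 m
RSR: p² = 2 + d² − 2cos(α−β) + 2d(sin β − sin α) = 15.928255; p = √p² = 3.991022; φ = atan2(cos α − cos β, d − sin α + sin β) = -0.292033 rad; t = (α − φ) mod 2π = 4.293528 rad, q = (φ − β) mod 2π = 0.759200 rad → L = 1.02·(4.293528 + 3.991022 + 0.759200) = 1.02·9.043750 = 9.224625 m
LSR: p² = d² − 2 + 2cos(α−β) + 2d(sin α + sin β) = 1.344219; p = √p² = 1.159404; φ = atan2(−cos α − cos β, d + sin α + sin β) − atan2(−2, p) = 1.112972 rad; t = (φ − α) mod 2π = 3.394662 rad, q = (φ − β) mod 2π = 2.164205 rad → L = 1.02·(3.394662 + 1.159404 + 2.164205) = 1.02·6.718271 = 6.852637 m
RSL: p² = d² − 2 + 2cos(α−β) − 2d(sin α + sin β) = 26.916999; p = √p² = 5.188159; φ = atan2(cos α + cos β, d − sin α − sin β) − atan2(2, p) = -0.396000 rad; t = (α − φ) mod 2π = 4.397495 rad, q = (β − φ) mod 2π = 5.627952 rad → L = 1.02·(4.397495 + 5.188159 + 5.627952) = 1.02·15.213607 = 15.517879 m
RLR: c = (6 − d² + 2cos(α−β) + 2d(sin α − sin β))/8 = -0.991032; p = 2π − arccos c = 3.275619 rad; φ = atan2(cos α − cos β, d − sin α + sin β) = -0.292033 rad; t = (α − φ + p/2) mod 2π = 5.931338 rad, q = (α − β − t + p) mod 2π = 2.397010 rad → L = 1.02·(5.931338 + 3.275619 + 2.397010) = 1.02·11.603966 = 11.836046 m
LRL: c = (6 − d² + 2cos(α−β) − 2d(sin α − sin β))/8 = -1.207813, |c| > 1 → infeasible
Shortest: LSR with L = 6.852637 m ≈ 6.8526 m
Convert LSR to answer units (arcs ×180/π): t = 3.394662·180/π = 194.4998°, p = ρ·p = 1.02·1.159404 = 1.1826 m, q = 2.164205·180/π = 123.9998°, L = 6.8526 m.

LSR: t = 194.4998°, p = 1.1826 m, q = 123.9998°, L = 6.8526 m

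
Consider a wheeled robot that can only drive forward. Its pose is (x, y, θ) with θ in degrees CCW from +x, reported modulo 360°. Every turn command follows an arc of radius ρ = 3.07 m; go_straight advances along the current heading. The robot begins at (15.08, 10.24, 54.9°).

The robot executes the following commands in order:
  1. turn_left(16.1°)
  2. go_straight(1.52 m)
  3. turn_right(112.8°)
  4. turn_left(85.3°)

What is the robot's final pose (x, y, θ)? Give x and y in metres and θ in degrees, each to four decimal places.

set_pose: (x, y, θ) = (15.0800, 10.2400, 54.9000°), ρ = 3.07
turn_left(16.1°): centre at ρ to the left, rotate +16.1° → (15.4710, 11.0058, 71.0000°)
go_straight(1.52): x += 1.52·cos θ, y += 1.52·sin θ → (15.9659, 12.4430, 71.0000°)
turn_right(112.8°): centre at ρ to the right, rotate −112.8° → (20.9149, 13.7321, -41.8000° ≡ 318.2000°)
turn_left(85.3°): centre at ρ to the left, rotate +85.3° → (25.0744, 13.7938, 403.5000° ≡ 43.5000°)

(25.0744, 13.7938, 43.5000°)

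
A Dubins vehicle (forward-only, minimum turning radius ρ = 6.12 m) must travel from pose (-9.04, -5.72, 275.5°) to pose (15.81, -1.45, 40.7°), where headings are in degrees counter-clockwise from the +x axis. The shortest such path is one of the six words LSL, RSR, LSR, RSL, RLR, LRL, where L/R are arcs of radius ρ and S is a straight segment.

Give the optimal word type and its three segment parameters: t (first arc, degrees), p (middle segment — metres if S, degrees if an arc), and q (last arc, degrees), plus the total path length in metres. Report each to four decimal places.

Let ψ = atan2(Δy, Δx) = atan2(4.27, 24.85) = 9.7500° be the start→goal bearing.
Normalize: d = |goal − start| / ρ = 25.214190/6.12 = 4.119966, α = (θ_start − ψ) mod 360° = 265.7500° = 4.638213 rad, β = (θ_goal − ψ) mod 360° = 30.9500° = 0.540180 rad.
Common terms: sin α = -0.997250, cos α = -0.074108, sin β = 0.514290, cos β = 0.857616, cos(α−β) = -0.576432, d² = 16.974118. Work in radians in the unit-radius frame; every candidate has L = ρ·(t + p + q).
LSL: p² = 2 + d² − 2cos(α−β) + 2d(sin α − sin β) = 7.671993; p = √p² = 2.769836; φ = atan2(cos β − cos α, d + sin α − sin β) = 0.343073 rad; t = (φ − α) mod 2π = 1.988045 rad, q = (β − φ) mod 2π = 0.197107 rad → L = 6.12·(1.988045 + 2.769836 + 0.197107) = 6.12·4.954988 = 30.324529 m
RSR: p² = 2 + d² − 2cos(α−β) + 2d(sin β − sin α) = 32.581972; p = √p² = 5.708062; φ = atan2(cos α − cos β, d − sin α + sin β) = -0.163963 rad; t = (α − φ) mod 2π = 4.802176 rad, q = (φ − β) mod 2π = 5.579042 rad → L = 6.12·(4.802176 + 5.708062 + 5.579042) = 6.12·16.089280 = 98.466396 m
LSR: p² = d² − 2 + 2cos(α−β) + 2d(sin α + sin β) = 9.841696; p = √p² = 3.137148; φ = atan2(−cos α − cos β, d + sin α + sin β) − atan2(−2, p) = 0.355369 rad; t = (φ − α) mod 2π = 2.000342 rad, q = (φ − β) mod 2π = 6.098375 rad → L = 6.12·(2.000342 + 3.137148 + 6.098375) = 6.12·11.235864 = 68.763487 m
RSL: p² = d² − 2 + 2cos(α−β) − 2d(sin α + sin β) = 17.800810; p = √p² = 4.219101; φ = atan2(cos α + cos β, d − sin α − sin β) − atan2(2, p) = -0.274057 rad; t = (α − φ) mod 2π = 4.912270 rad, q = (β − φ) mod 2π = 0.814237 rad → L = 6.12·(4.912270 + 4.219101 + 0.814237) = 6.12·9.945607 = 60.867116 m
RLR: c = (6 − d² + 2cos(α−β) + 2d(sin α − sin β))/8 = -3.072747, |c| > 1 → infeasible
LRL: c = (6 − d² + 2cos(α−β) − 2d(sin α − sin β))/8 = 0.041001; p = 2π − arccos c = 4.753401 rad; φ = atan2(cos β − cos α, d + sin α − sin β) = 0.343073 rad; t = (φ − α + p/2) mod 2π = 4.364746 rad, q = (β − α − t + p) mod 2π = 2.573808 rad → L = 6.12·(4.364746 + 4.753401 + 2.573808) = 6.12·11.691955 = 71.554765 m
Shortest: LSL with L = 30.324529 m ≈ 30.3245 m
Convert LSL to answer units (arcs ×180/π): t = 1.988045·180/π = 113.9066°, p = ρ·p = 6.12·2.769836 = 16.9514 m, q = 0.197107·180/π = 11.2934°, L = 30.3245 m.

LSL: t = 113.9066°, p = 16.9514 m, q = 11.2934°, L = 30.3245 m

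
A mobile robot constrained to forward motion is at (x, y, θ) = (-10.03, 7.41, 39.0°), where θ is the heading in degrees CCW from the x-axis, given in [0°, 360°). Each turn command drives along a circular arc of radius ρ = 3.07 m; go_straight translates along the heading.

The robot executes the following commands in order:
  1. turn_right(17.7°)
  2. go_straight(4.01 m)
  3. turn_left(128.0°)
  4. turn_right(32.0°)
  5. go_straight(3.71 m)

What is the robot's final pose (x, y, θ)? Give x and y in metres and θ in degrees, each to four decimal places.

set_pose: (x, y, θ) = (-10.0300, 7.4100, 39.0000°), ρ = 3.07
turn_right(17.7°): centre at ρ to the right, rotate −17.7° → (-9.2132, 7.8845, 21.3000°)
go_straight(4.01): x += 4.01·cos θ, y += 4.01·sin θ → (-5.4771, 9.3411, 21.3000°)
turn_left(128.0°): centre at ρ to the left, rotate +128.0° → (-5.0249, 14.8411, 149.3000°)
turn_right(32.0°): centre at ρ to the right, rotate −32.0° → (-6.1856, 16.0728, 117.3000°)
go_straight(3.71): x += 3.71·cos θ, y += 3.71·sin θ → (-7.8872, 19.3696, 117.3000°)

(-7.8872, 19.3696, 117.3000°)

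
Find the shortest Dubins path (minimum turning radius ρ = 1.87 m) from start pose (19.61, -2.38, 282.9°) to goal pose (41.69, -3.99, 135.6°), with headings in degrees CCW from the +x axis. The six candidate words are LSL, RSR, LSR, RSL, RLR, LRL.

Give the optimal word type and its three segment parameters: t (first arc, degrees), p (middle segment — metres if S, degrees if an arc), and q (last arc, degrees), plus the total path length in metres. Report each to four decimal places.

LSL: t = 67.0345°, p = 19.2450 m, q = 145.6655°, L = 26.1871 m

Let ψ = atan2(Δy, Δx) = atan2(-1.61, 22.08) = -4.1704° be the start→goal bearing.
Normalize: d = |goal − start| / ρ = 22.138620/1.87 = 11.838834, α = (θ_start − ψ) mod 360° = 287.0704° = 5.010324 rad, β = (θ_goal − ψ) mod 360° = 139.7704° = 2.439454 rad.
Common terms: sin α = -0.955945, cos α = 0.293547, sin β = 0.645852, cos β = -0.763463, cos(α−β) = -0.841511, d² = 140.157997. Work in radians in the unit-radius frame; every candidate has L = ρ·(t + p + q).
LSL: p² = 2 + d² − 2cos(α−β) + 2d(sin α − sin β) = 105.914216; p = √p² = 10.291463; φ = atan2(cos β − cos α, d + sin α − sin β) = -0.102889 rad; t = (φ − α) mod 2π = 1.169972 rad, q = (β − φ) mod 2π = 2.542343 rad → L = 1.87·(1.169972 + 10.291463 + 2.542343) = 1.87·14.003779 = 26.187066 m
RSR: p² = 2 + d² − 2cos(α−β) + 2d(sin β − sin α) = 181.767821; p = √p² = 13.482130; φ = atan2(cos α − cos β, d − sin α + sin β) = 0.078481 rad; t = (α − φ) mod 2π = 4.931843 rad, q = (φ − β) mod 2π = 3.922212 rad → L = 1.87·(4.931843 + 13.482130 + 3.922212) = 1.87·22.336185 = 41.768666 m
LSR: p² = d² − 2 + 2cos(α−β) + 2d(sin α + sin β) = 129.132699; p = √p² = 11.363657; φ = atan2(−cos α − cos β, d + sin α + sin β) − atan2(−2, p) = 0.214953 rad; t = (φ − α) mod 2π = 1.487814 rad, q = (φ − β) mod 2π = 4.058684 rad → L = 1.87·(1.487814 + 11.363657 + 4.058684) = 1.87·16.910156 = 31.621991 m
RSL: p² = d² − 2 + 2cos(α−β) − 2d(sin α + sin β) = 143.817252; p = √p² = 11.992383; φ = atan2(cos α + cos β, d − sin α − sin β) − atan2(2, p) = -0.203912 rad; t = (α − φ) mod 2π = 5.214236 rad, q = (β − φ) mod 2π = 2.643366 rad → L = 1.87·(5.214236 + 11.992383 + 2.643366) = 1.87·19.849986 = 37.119473 m
RLR: c = (6 − d² + 2cos(α−β) + 2d(sin α − sin β))/8 = -21.720978, |c| > 1 → infeasible
LRL: c = (6 − d² + 2cos(α−β) − 2d(sin α − sin β))/8 = -12.239277, |c| > 1 → infeasible
Shortest: LSL with L = 26.187066 m ≈ 26.1871 m
Convert LSL to answer units (arcs ×180/π): t = 1.169972·180/π = 67.0345°, p = ρ·p = 1.87·10.291463 = 19.2450 m, q = 2.542343·180/π = 145.6655°, L = 26.1871 m.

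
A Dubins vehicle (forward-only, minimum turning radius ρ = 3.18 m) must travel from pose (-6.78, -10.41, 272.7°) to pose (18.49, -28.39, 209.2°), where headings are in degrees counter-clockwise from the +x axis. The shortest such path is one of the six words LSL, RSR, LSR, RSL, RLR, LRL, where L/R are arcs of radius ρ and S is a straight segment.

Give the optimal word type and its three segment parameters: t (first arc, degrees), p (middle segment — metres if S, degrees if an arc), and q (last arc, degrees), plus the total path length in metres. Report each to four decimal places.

LSR: t = 64.8829°, p = 24.8450 m, q = 128.3829°, L = 35.5715 m

Let ψ = atan2(Δy, Δx) = atan2(-17.98, 25.27) = -35.4324° be the start→goal bearing.
Normalize: d = |goal − start| / ρ = 31.013760/3.18 = 9.752755, α = (θ_start − ψ) mod 360° = 308.1324° = 5.377926 rad, β = (θ_goal − ψ) mod 360° = 244.6324° = 4.269642 rad.
Common terms: sin α = -0.786585, cos α = 0.617481, sin β = -0.903578, cos β = -0.428424, cos(α−β) = 0.446198, d² = 95.116224. Work in radians in the unit-radius frame; every candidate has L = ρ·(t + p + q).
LSL: p² = 2 + d² − 2cos(α−β) + 2d(sin α − sin β) = 98.505828; p = √p² = 9.925010; φ = atan2(cos β − cos α, d + sin α − sin β) = -0.105577 rad; t = (φ − α) mod 2π = 0.799683 rad, q = (β − φ) mod 2π = 4.375218 rad → L = 3.18·(0.799683 + 9.925010 + 4.375218) = 3.18·15.099911 = 48.017718 m
RSR: p² = 2 + d² − 2cos(α−β) + 2d(sin β − sin α) = 93.941828; p = √p² = 9.692359; φ = atan2(cos α − cos β, d − sin α + sin β) = 0.108121 rad; t = (α − φ) mod 2π = 5.269805 rad, q = (φ − β) mod 2π = 2.121664 rad → L = 3.18·(5.269805 + 9.692359 + 2.121664) = 3.18·17.083829 = 54.326575 m
LSR: p² = d² − 2 + 2cos(α−β) + 2d(sin α + sin β) = 61.041119; p = √p² = 7.812882; φ = atan2(−cos α − cos β, d + sin α + sin β) − atan2(−2, p) = 0.227161 rad; t = (φ − α) mod 2π = 1.132421 rad, q = (φ − β) mod 2π = 2.240705 rad → L = 3.18·(1.132421 + 7.812882 + 2.240705) = 3.18·11.186008 = 35.571505 m
RSL: p² = d² − 2 + 2cos(α−β) − 2d(sin α + sin β) = 126.976120; p = √p² = 11.268368; φ = atan2(cos α + cos β, d − sin α − sin β) − atan2(2, p) = -0.159138 rad; t = (α − φ) mod 2π = 5.537064 rad, q = (β − φ) mod 2π = 4.428780 rad → L = 3.18·(5.537064 + 11.268368 + 4.428780) = 3.18·21.234212 = 67.524795 m
RLR: c = (6 − d² + 2cos(α−β) + 2d(sin α − sin β))/8 = -10.742729, |c| > 1 → infeasible
LRL: c = (6 − d² + 2cos(α−β) − 2d(sin α − sin β))/8 = -11.313228, |c| > 1 → infeasible
Shortest: LSR with L = 35.571505 m ≈ 35.5715 m
Convert LSR to answer units (arcs ×180/π): t = 1.132421·180/π = 64.8829°, p = ρ·p = 3.18·7.812882 = 24.8450 m, q = 2.240705·180/π = 128.3829°, L = 35.5715 m.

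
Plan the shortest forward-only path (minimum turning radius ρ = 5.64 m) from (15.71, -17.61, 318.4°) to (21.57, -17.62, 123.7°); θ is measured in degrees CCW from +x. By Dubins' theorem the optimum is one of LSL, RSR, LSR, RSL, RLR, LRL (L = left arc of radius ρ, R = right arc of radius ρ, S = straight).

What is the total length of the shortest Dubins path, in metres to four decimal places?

Let ψ = atan2(Δy, Δx) = atan2(-0.01, 5.86) = -0.0978° be the start→goal bearing.
Normalize: d = |goal − start| / ρ = 5.860009/5.64 = 1.039009, α = (θ_start − ψ) mod 360° = 318.4978° = 5.558835 rad, β = (θ_goal − ψ) mod 360° = 123.7978° = 2.160679 rad.
Common terms: sin α = -0.662649, cos α = 0.748930, sin β = 0.831006, cos β = -0.556263, cos(α−β) = -0.967268, d² = 1.079539. Work in radians in the unit-radius frame; every candidate has L = ρ·(t + p + q).
LSL: p² = 2 + d² − 2cos(α−β) + 2d(sin α − sin β) = 1.910233; p = √p² = 1.382112; φ = atan2(cos β − cos α, d + sin α − sin β) = -1.905989 rad; t = (φ − α) mod 2π = 5.101547 rad, q = (β − φ) mod 2π = 4.066667 rad → L = 5.64·(5.101547 + 1.382112 + 4.066667) = 5.64·10.550326 = 59.503841 m
RSR: p² = 2 + d² − 2cos(α−β) + 2d(sin β − sin α) = 8.117916; p = √p² = 2.849196; φ = atan2(cos α − cos β, d − sin α + sin β) = 0.475847 rad; t = (α − φ) mod 2π = 5.082987 rad, q = (φ − β) mod 2π = 4.598354 rad → L = 5.64·(5.082987 + 2.849196 + 4.598354) = 5.64·12.530537 = 70.672229 m
LSR: p² = d² − 2 + 2cos(α−β) + 2d(sin α + sin β) = -2.505148 < 0 → infeasible
RSL: p² = d² − 2 + 2cos(α−β) − 2d(sin α + sin β) = -3.204845 < 0 → infeasible
RLR: c = (6 − d² + 2cos(α−β) + 2d(sin α − sin β))/8 = -0.014739; p = 2π − arccos c = 4.697649 rad; φ = atan2(cos α − cos β, d − sin α + sin β) = 0.475847 rad; t = (α − φ + p/2) mod 2π = 1.148627 rad, q = (α − β − t + p) mod 2π = 0.663993 rad → L = 5.64·(1.148627 + 4.697649 + 0.663993) = 5.64·6.510269 = 36.717916 m
LRL: c = (6 − d² + 2cos(α−β) − 2d(sin α − sin β))/8 = 0.761221; p = 2π − arccos c = 5.577583 rad; φ = atan2(cos β − cos α, d + sin α − sin β) = -1.905989 rad; t = (φ − α + p/2) mod 2π = 1.607153 rad, q = (β − α − t + p) mod 2π = 0.572273 rad → L = 5.64·(1.607153 + 5.577583 + 0.572273) = 5.64·7.757009 = 43.749532 m
Shortest: RLR with L = 36.717916 m ≈ 36.7179 m

36.7179 m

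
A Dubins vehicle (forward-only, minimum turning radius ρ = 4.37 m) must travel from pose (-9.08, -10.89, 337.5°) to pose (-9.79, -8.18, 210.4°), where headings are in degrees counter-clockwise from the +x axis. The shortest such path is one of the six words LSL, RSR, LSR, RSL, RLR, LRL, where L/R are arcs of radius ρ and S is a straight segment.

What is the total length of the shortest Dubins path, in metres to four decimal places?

Let ψ = atan2(Δy, Δx) = atan2(2.71, -0.71) = 104.6811° be the start→goal bearing.
Normalize: d = |goal − start| / ρ = 2.801464/4.37 = 0.641067, α = (θ_start − ψ) mod 360° = 232.8189° = 4.063456 rad, β = (θ_goal − ψ) mod 360° = 105.7189° = 1.845143 rad.
Common terms: sin α = -0.796729, cos α = -0.604336, sin β = 0.962602, cos β = -0.270918, cos(α−β) = -0.603208, d² = 0.410967. Work in radians in the unit-radius frame; every candidate has L = ρ·(t + p + q).
LSL: p² = 2 + d² − 2cos(α−β) + 2d(sin α − sin β) = 1.361683; p = √p² = 1.166912; φ = atan2(cos β − cos α, d + sin α − sin β) = 2.851827 rad; t = (φ − α) mod 2π = 5.071556 rad, q = (β − φ) mod 2π = 5.276501 rad → L = 4.37·(5.071556 + 1.166912 + 5.276501) = 4.37·11.514969 = 50.320415 m
RSR: p² = 2 + d² − 2cos(α−β) + 2d(sin β − sin α) = 5.873083; p = √p² = 2.423444; φ = atan2(cos α − cos β, d − sin α + sin β) = -0.138018 rad; t = (α − φ) mod 2π = 4.201474 rad, q = (φ − β) mod 2π = 4.300024 rad → L = 4.37·(4.201474 + 2.423444 + 4.300024) = 4.37·10.924943 = 47.742002 m
LSR: p² = d² − 2 + 2cos(α−β) + 2d(sin α + sin β) = -2.582777 < 0 → infeasible
RSL: p² = d² − 2 + 2cos(α−β) − 2d(sin α + sin β) = -3.008120 < 0 → infeasible
RLR: c = (6 − d² + 2cos(α−β) + 2d(sin α − sin β))/8 = 0.265865; p = 2π − arccos c = 4.981490 rad; φ = atan2(cos α − cos β, d − sin α + sin β) = -0.138018 rad; t = (α − φ + p/2) mod 2π = 0.409034 rad, q = (α − β − t + p) mod 2π = 0.507584 rad → L = 4.37·(0.409034 + 4.981490 + 0.507584) = 4.37·5.898108 = 25.774730 m
LRL: c = (6 − d² + 2cos(α−β) − 2d(sin α − sin β))/8 = 0.829790; p = 2π − arccos c = 5.691120 rad; φ = atan2(cos β − cos α, d + sin α − sin β) = 2.851827 rad; t = (φ − α + p/2) mod 2π = 1.633931 rad, q = (β − α − t + p) mod 2π = 1.838875 rad → L = 4.37·(1.633931 + 5.691120 + 1.838875) = 4.37·9.163926 = 40.046355 m
Shortest: RLR with L = 25.774730 m ≈ 25.7747 m

25.7747 m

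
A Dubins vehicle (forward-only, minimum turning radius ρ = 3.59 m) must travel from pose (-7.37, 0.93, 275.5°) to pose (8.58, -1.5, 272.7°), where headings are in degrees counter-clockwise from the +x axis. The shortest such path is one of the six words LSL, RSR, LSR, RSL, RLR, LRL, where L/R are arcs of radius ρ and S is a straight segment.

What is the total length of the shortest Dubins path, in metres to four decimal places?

20.6698 m

Let ψ = atan2(Δy, Δx) = atan2(-2.43, 15.95) = -8.6625° be the start→goal bearing.
Normalize: d = |goal − start| / ρ = 16.134045/3.59 = 4.494163, α = (θ_start − ψ) mod 360° = 284.1625° = 4.959571 rad, β = (θ_goal − ψ) mod 360° = 281.3625° = 4.910701 rad.
Common terms: sin α = -0.969606, cos α = 0.244672, sin β = -0.980400, cos β = 0.197015, cos(α−β) = 0.998806, d² = 20.197500. Work in radians in the unit-radius frame; every candidate has L = ρ·(t + p + q).
LSL: p² = 2 + d² − 2cos(α−β) + 2d(sin α − sin β) = 20.296913; p = √p² = 4.505210; φ = atan2(cos β − cos α, d + sin α − sin β) = -0.010578 rad; t = (φ − α) mod 2π = 1.313036 rad, q = (β − φ) mod 2π = 4.921280 rad → L = 3.59·(1.313036 + 4.505210 + 4.921280) = 3.59·10.739526 = 38.554897 m
RSR: p² = 2 + d² − 2cos(α−β) + 2d(sin β − sin α) = 20.102862; p = √p² = 4.483622; φ = atan2(cos α − cos β, d − sin α + sin β) = 0.010629 rad; t = (α − φ) mod 2π = 4.948941 rad, q = (φ − β) mod 2π = 1.383113 rad → L = 3.59·(4.948941 + 4.483622 + 1.383113) = 3.59·10.815676 = 38.828277 m
LSR: p² = d² − 2 + 2cos(α−β) + 2d(sin α + sin β) = 2.667820; p = √p² = 1.633346; φ = atan2(−cos α − cos β, d + sin α + sin β) − atan2(−2, p) = 0.714076 rad; t = (φ − α) mod 2π = 2.037691 rad, q = (φ − β) mod 2π = 2.086560 rad → L = 3.59·(2.037691 + 1.633346 + 2.086560) = 3.59·5.757597 = 20.669773 m
RSL: p² = d² − 2 + 2cos(α−β) − 2d(sin α + sin β) = 37.722404; p = √p² = 6.141857; φ = atan2(cos α + cos β, d − sin α − sin β) − atan2(2, p) = -0.246372 rad; t = (α − φ) mod 2π = 5.205943 rad, q = (β − φ) mod 2π = 5.157073 rad → L = 3.59·(5.205943 + 6.141857 + 5.157073) = 3.59·16.504873 = 59.252493 m
RLR: c = (6 − d² + 2cos(α−β) + 2d(sin α − sin β))/8 = -1.512858, |c| > 1 → infeasible
LRL: c = (6 − d² + 2cos(α−β) − 2d(sin α − sin β))/8 = -1.537114, |c| > 1 → infeasible
Shortest: LSR with L = 20.669773 m ≈ 20.6698 m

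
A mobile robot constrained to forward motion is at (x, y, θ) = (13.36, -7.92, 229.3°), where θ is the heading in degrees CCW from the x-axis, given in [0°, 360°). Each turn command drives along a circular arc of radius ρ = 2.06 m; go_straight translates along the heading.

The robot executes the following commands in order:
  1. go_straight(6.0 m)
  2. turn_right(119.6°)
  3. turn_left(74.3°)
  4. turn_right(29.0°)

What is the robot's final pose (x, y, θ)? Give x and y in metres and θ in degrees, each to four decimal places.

(2.8488, -10.2713, 155.0000°)

set_pose: (x, y, θ) = (13.3600, -7.9200, 229.3000°), ρ = 2.06
go_straight(6.0): x += 6.0·cos θ, y += 6.0·sin θ → (9.4474, -12.4688, 229.3000°)
turn_right(119.6°): centre at ρ to the right, rotate −119.6° → (5.9462, -11.8199, 109.7000°)
turn_left(74.3°): centre at ρ to the left, rotate +74.3° → (3.8631, -10.4593, 184.0000°)
turn_right(29.0°): centre at ρ to the right, rotate −29.0° → (2.8488, -10.2713, 155.0000°)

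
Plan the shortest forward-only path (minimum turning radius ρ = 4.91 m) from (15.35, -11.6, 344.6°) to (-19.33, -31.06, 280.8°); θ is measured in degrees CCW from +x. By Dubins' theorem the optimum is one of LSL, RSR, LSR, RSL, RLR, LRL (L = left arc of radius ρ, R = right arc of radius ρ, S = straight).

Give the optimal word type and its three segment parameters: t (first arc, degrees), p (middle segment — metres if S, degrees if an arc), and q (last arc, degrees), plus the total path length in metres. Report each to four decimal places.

Let ψ = atan2(Δy, Δx) = atan2(-19.46, -34.68) = -150.7019° be the start→goal bearing.
Normalize: d = |goal − start| / ρ = 39.766745/4.91 = 8.099133, α = (θ_start − ψ) mod 360° = 135.3019° = 2.361464 rad, β = (θ_goal − ψ) mod 360° = 71.5019° = 1.247943 rad.
Common terms: sin α = 0.703371, cos α = -0.710823, sin β = 0.948334, cos β = 0.317273, cos(α−β) = 0.441506, d² = 65.595962. Work in radians in the unit-radius frame; every candidate has L = ρ·(t + p + q).
LSL: p² = 2 + d² − 2cos(α−β) + 2d(sin α − sin β) = 62.744974; p = √p² = 7.921173; φ = atan2(cos β − cos α, d + sin α − sin β) = 0.130158 rad; t = (φ − α) mod 2π = 4.051880 rad, q = (β − φ) mod 2π = 1.117785 rad → L = 4.91·(4.051880 + 7.921173 + 1.117785) = 4.91·13.090838 = 64.276014 m
RSR: p² = 2 + d² − 2cos(α−β) + 2d(sin β − sin α) = 70.680925; p = √p² = 8.407195; φ = atan2(cos α − cos β, d − sin α + sin β) = -0.122594 rad; t = (α − φ) mod 2π = 2.484058 rad, q = (φ − β) mod 2π = 4.912647 rad → L = 4.91·(2.484058 + 8.407195 + 4.912647) = 4.91·15.803900 = 77.597150 m
LSR: p² = d² − 2 + 2cos(α−β) + 2d(sin α + sin β) = 91.233737; p = √p² = 9.551635; φ = atan2(−cos α − cos β, d + sin α + sin β) − atan2(−2, p) = 0.246745 rad; t = (φ − α) mod 2π = 4.168467 rad, q = (φ − β) mod 2π = 5.281987 rad → L = 4.91·(4.168467 + 9.551635 + 5.281987) = 4.91·19.002089 = 93.300255 m
RSL: p² = d² − 2 + 2cos(α−β) − 2d(sin α + sin β) = 37.724209; p = √p² = 6.142004; φ = atan2(cos α + cos β, d − sin α − sin β) − atan2(2, p) = -0.375763 rad; t = (α − φ) mod 2π = 2.737226 rad, q = (β − φ) mod 2π = 1.623706 rad → L = 4.91·(2.737226 + 6.142004 + 1.623706) = 4.91·10.502936 = 51.569416 m
RLR: c = (6 − d² + 2cos(α−β) + 2d(sin α − sin β))/8 = -7.835116, |c| > 1 → infeasible
LRL: c = (6 − d² + 2cos(α−β) − 2d(sin α − sin β))/8 = -6.843122, |c| > 1 → infeasible
Shortest: RSL with L = 51.569416 m ≈ 51.5694 m
Convert RSL to answer units (arcs ×180/π): t = 2.737226·180/π = 156.8315°, p = ρ·p = 4.91·6.142004 = 30.1572 m, q = 1.623706·180/π = 93.0315°, L = 51.5694 m.

RSL: t = 156.8315°, p = 30.1572 m, q = 93.0315°, L = 51.5694 m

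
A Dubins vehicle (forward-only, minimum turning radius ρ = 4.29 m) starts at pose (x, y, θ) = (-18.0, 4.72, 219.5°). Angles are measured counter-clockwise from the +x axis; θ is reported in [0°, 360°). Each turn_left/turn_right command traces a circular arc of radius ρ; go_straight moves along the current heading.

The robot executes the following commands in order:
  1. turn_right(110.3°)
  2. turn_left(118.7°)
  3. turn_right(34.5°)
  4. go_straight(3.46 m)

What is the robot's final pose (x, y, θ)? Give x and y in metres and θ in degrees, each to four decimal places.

set_pose: (x, y, θ) = (-18.0000, 4.7200, 219.5000°), ρ = 4.29
turn_right(110.3°): centre at ρ to the right, rotate −110.3° → (-24.7802, 6.6194, 109.2000°)
turn_left(118.7°): centre at ρ to the left, rotate +118.7° → (-32.0146, 8.0847, 227.9000°)
turn_right(34.5°): centre at ρ to the right, rotate −34.5° → (-34.2035, 6.7876, 193.4000°)
go_straight(3.46): x += 3.46·cos θ, y += 3.46·sin θ → (-37.5693, 5.9858, 193.4000°)

(-37.5693, 5.9858, 193.4000°)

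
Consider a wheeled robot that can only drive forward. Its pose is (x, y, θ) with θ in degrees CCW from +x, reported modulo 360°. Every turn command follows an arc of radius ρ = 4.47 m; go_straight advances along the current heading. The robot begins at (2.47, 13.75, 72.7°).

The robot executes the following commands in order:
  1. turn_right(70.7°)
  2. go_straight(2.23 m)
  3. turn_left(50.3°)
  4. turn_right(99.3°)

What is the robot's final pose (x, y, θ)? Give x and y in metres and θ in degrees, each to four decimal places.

(18.9971, 19.0146, 313.0000°)

set_pose: (x, y, θ) = (2.4700, 13.7500, 72.7000°), ρ = 4.47
turn_right(70.7°): centre at ρ to the right, rotate −70.7° → (6.5818, 16.8880, 2.0000°)
go_straight(2.23): x += 2.23·cos θ, y += 2.23·sin θ → (8.8104, 16.9658, 2.0000°)
turn_left(50.3°): centre at ρ to the left, rotate +50.3° → (12.1912, 18.6996, 52.3000°)
turn_right(99.3°): centre at ρ to the right, rotate −99.3° → (18.9971, 19.0146, -47.0000° ≡ 313.0000°)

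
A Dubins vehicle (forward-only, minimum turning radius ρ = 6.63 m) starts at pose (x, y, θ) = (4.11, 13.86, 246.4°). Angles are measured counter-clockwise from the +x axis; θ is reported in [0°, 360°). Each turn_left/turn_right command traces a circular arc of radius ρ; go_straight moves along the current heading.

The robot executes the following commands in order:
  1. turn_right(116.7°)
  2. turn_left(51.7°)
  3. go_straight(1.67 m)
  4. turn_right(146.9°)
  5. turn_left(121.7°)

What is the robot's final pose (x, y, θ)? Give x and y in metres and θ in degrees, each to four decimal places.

set_pose: (x, y, θ) = (4.1100, 13.8600, 246.4000°), ρ = 6.63
turn_right(116.7°): centre at ρ to the right, rotate −116.7° → (-7.0666, 12.2793, 129.7000°)
turn_left(51.7°): centre at ρ to the left, rotate +51.7° → (-12.3297, 14.6723, 181.4000°)
go_straight(1.67): x += 1.67·cos θ, y += 1.67·sin θ → (-13.9992, 14.6315, 181.4000°)
turn_right(146.9°): centre at ρ to the right, rotate −146.9° → (-17.9165, 26.7234, 34.5000°)
turn_left(121.7°): centre at ρ to the left, rotate +121.7° → (-18.9962, 38.2536, 156.2000°)

(-18.9962, 38.2536, 156.2000°)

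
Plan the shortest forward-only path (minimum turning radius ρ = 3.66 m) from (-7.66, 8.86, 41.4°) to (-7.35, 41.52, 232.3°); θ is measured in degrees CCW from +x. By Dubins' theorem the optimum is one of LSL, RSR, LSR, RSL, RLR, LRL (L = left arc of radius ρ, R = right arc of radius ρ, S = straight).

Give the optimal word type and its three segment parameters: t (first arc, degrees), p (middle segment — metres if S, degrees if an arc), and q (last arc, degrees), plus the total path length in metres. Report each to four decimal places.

LSL: t = 37.1090°, p = 28.2425 m, q = 153.7910°, L = 40.4370 m

Let ψ = atan2(Δy, Δx) = atan2(32.66, 0.31) = 89.4562° be the start→goal bearing.
Normalize: d = |goal − start| / ρ = 32.661471/3.66 = 8.923899, α = (θ_start − ψ) mod 360° = 311.9438° = 5.444447 rad, β = (θ_goal − ψ) mod 360° = 142.8438° = 2.493095 rad.
Common terms: sin α = -0.743801, cos α = 0.668402, sin β = 0.603990, cos β = -0.796992, cos(α−β) = -0.981959, d² = 79.635977. Work in radians in the unit-radius frame; every candidate has L = ρ·(t + p + q).
LSL: p² = 2 + d² − 2cos(α−β) + 2d(sin α − sin β) = 59.544805; p = √p² = 7.716528; φ = atan2(cos β − cos α, d + sin α − sin β) = -0.191064 rad; t = (φ − α) mod 2π = 0.647675 rad, q = (β − φ) mod 2π = 2.684159 rad → L = 3.66·(0.647675 + 7.716528 + 2.684159) = 3.66·11.048362 = 40.437003 m
RSR: p² = 2 + d² − 2cos(α−β) + 2d(sin β − sin α) = 107.654985; p = √p² = 10.375692; φ = atan2(cos α − cos β, d − sin α + sin β) = 0.141707 rad; t = (α − φ) mod 2π = 5.302740 rad, q = (φ − β) mod 2π = 3.931797 rad → L = 3.66·(5.302740 + 10.375692 + 3.931797) = 3.66·19.610229 = 71.773438 m
LSR: p² = d² − 2 + 2cos(α−β) + 2d(sin α + sin β) = 73.176745; p = √p² = 8.554341; φ = atan2(−cos α − cos β, d + sin α + sin β) − atan2(−2, p) = 0.244312 rad; t = (φ − α) mod 2π = 1.083050 rad, q = (φ − β) mod 2π = 4.034402 rad → L = 3.66·(1.083050 + 8.554341 + 4.034402) = 3.66·13.671793 = 50.038764 m
RSL: p² = d² − 2 + 2cos(α−β) − 2d(sin α + sin β) = 78.167375; p = √p² = 8.841232; φ = atan2(cos α + cos β, d − sin α − sin β) − atan2(2, p) = -0.236655 rad; t = (α − φ) mod 2π = 5.681102 rad, q = (β − φ) mod 2π = 2.729750 rad → L = 3.66·(5.681102 + 8.841232 + 2.729750) = 3.66·17.252083 = 63.142625 m
RLR: c = (6 − d² + 2cos(α−β) + 2d(sin α − sin β))/8 = -12.456873, |c| > 1 → infeasible
LRL: c = (6 − d² + 2cos(α−β) − 2d(sin α − sin β))/8 = -6.443101, |c| > 1 → infeasible
Shortest: LSL with L = 40.437003 m ≈ 40.4370 m
Convert LSL to answer units (arcs ×180/π): t = 0.647675·180/π = 37.1090°, p = ρ·p = 3.66·7.716528 = 28.2425 m, q = 2.684159·180/π = 153.7910°, L = 40.4370 m.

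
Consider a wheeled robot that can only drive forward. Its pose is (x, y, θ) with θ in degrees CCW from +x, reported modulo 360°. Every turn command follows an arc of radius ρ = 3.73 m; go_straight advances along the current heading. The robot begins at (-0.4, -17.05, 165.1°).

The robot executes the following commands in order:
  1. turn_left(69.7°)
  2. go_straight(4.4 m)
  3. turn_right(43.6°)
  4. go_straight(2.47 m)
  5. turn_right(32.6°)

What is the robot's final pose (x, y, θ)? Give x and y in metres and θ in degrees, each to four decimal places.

(-13.7753, -23.9024, 158.6000°)

set_pose: (x, y, θ) = (-0.4000, -17.0500, 165.1000°), ρ = 3.73
turn_left(69.7°): centre at ρ to the left, rotate +69.7° → (-4.4071, -18.5045, 234.8000°)
go_straight(4.4): x += 4.4·cos θ, y += 4.4·sin θ → (-6.9434, -22.0999, 234.8000°)
turn_right(43.6°): centre at ρ to the right, rotate −43.6° → (-9.2668, -23.6088, 191.2000°)
go_straight(2.47): x += 2.47·cos θ, y += 2.47·sin θ → (-11.6898, -24.0886, 191.2000°)
turn_right(32.6°): centre at ρ to the right, rotate −32.6° → (-13.7753, -23.9024, 158.6000°)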